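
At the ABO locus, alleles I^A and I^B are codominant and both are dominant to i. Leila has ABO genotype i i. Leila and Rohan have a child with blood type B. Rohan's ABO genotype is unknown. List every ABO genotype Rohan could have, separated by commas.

For each candidate genotype of Rohan, check whether crossing it with i i can produce every observed child phenotype.
  I^A I^A → possible child types {A} ✗
  I^A I^B → possible child types {A, B} ✓
  I^A i → possible child types {O, A} ✗
  I^B I^B → possible child types {B} ✓
  I^B i → possible child types {O, B} ✓
  i i → possible child types {O} ✗

I^A I^B, I^B I^B, I^B i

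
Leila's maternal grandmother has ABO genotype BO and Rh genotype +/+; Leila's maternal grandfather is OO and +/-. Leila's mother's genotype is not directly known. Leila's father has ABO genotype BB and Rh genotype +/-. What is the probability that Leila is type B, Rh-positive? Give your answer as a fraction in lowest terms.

7/8

Leila's mother's ABO genotype from BO × OO: 1/2 BO, 1/2 OO.
Crossing each possibility with the father BB and summing P(type B): 1/2·1 + 1/2·1 = 1.
Similarly for Rh via the mother's Rh distribution: P(Rh+) = 7/8.
Independent loci: 1 × 7/8 = 7/8.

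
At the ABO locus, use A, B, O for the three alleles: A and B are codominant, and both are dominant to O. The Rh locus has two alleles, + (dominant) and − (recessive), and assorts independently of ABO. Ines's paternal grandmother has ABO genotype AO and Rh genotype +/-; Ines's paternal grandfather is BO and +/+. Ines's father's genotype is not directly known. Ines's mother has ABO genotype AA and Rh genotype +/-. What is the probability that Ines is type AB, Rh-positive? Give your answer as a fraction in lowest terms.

Ines's father's ABO genotype from AO × BO: 1/4 AB, 1/4 AO, 1/4 BO, 1/4 OO.
Crossing each possibility with the mother AA and summing P(type AB): 1/4·1/2 + 1/4·0 + 1/4·1/2 + 1/4·0 = 1/4.
Similarly for Rh via the father's Rh distribution: P(Rh+) = 7/8.
Independent loci: 1/4 × 7/8 = 7/32.

7/32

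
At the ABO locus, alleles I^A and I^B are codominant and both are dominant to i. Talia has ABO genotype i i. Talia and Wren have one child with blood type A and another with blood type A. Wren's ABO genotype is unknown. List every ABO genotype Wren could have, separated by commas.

For each candidate genotype of Wren, check whether crossing it with i i can produce every observed child phenotype.
  I^A I^A → possible child types {A} ✓
  I^A I^B → possible child types {A, B} ✓
  I^A i → possible child types {O, A} ✓
  I^B I^B → possible child types {B} ✗
  I^B i → possible child types {O, B} ✗
  i i → possible child types {O} ✗

I^A I^A, I^A I^B, I^A i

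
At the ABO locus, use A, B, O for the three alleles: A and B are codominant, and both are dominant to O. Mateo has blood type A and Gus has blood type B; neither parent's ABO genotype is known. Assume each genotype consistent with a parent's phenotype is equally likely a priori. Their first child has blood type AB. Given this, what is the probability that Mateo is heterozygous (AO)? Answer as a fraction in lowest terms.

Possible genotypes: Mateo ∈ {AA, AO}; Gus ∈ {BB, BO}.
Weight each parental genotype pair by prior × P(type-AB child):
  AA × BB: posterior weight 4/9.
  AA × BO: posterior weight 2/9.
  AO × BB: posterior weight 2/9.
  AO × BO: posterior weight 1/9.
Sum the posterior weight over pairs where Mateo is AO: 1/3.

1/3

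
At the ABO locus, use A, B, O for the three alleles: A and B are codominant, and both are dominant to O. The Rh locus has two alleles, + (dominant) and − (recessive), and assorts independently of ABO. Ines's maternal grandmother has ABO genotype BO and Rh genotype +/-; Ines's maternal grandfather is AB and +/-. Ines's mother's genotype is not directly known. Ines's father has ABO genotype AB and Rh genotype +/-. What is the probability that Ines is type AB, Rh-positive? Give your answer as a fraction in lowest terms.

9/32

Ines's mother's ABO genotype from BO × AB: 1/4 AB, 1/4 AO, 1/4 BB, 1/4 BO.
Crossing each possibility with the father AB and summing P(type AB): 1/4·1/2 + 1/4·1/4 + 1/4·1/2 + 1/4·1/4 = 3/8.
Similarly for Rh via the mother's Rh distribution: P(Rh+) = 3/4.
Independent loci: 3/8 × 3/4 = 9/32.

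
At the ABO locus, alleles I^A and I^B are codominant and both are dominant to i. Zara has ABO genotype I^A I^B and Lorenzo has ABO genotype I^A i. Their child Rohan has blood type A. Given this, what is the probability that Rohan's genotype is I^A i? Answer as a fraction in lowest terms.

1/2

Cross I^A I^B × I^A i → 1/4 I^A I^A, 1/4 I^A I^B, 1/4 I^A i, 1/4 I^B i.
Type-A genotypes among offspring: I^A I^A (1/4), I^A i (1/4); total 1/2.
P(I^A i | type A) = (1/4) / (1/2) = 1/2.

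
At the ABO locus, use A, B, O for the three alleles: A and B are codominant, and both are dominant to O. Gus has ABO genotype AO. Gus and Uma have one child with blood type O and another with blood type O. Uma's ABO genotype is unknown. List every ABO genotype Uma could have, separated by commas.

For each candidate genotype of Uma, check whether crossing it with AO can produce every observed child phenotype.
  AA → possible child types {A} ✗
  AB → possible child types {A, B, AB} ✗
  AO → possible child types {O, A} ✓
  BB → possible child types {B, AB} ✗
  BO → possible child types {O, A, B, AB} ✓
  OO → possible child types {O, A} ✓

AO, BO, OO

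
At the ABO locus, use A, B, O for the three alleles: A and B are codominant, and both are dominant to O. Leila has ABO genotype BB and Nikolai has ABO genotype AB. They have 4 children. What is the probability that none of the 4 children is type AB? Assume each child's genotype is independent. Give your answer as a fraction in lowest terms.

1/16

ABO cross BB × AB → 1/2 B, 1/2 AB.
So P(type AB) = 1/2 per child.
P(not type AB) = 1/2 for one child; (1/2)^4 = 1/16.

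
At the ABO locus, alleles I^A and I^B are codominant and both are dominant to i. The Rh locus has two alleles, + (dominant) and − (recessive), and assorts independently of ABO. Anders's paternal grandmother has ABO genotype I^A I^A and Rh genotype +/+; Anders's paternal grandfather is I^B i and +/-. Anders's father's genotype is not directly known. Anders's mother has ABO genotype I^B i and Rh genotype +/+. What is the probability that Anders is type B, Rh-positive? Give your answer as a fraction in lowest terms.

3/8

Anders's father's ABO genotype from I^A I^A × I^B i: 1/2 I^A I^B, 1/2 I^A i.
Crossing each possibility with the mother I^B i and summing P(type B): 1/2·1/2 + 1/2·1/4 = 3/8.
Similarly for Rh via the father's Rh distribution: P(Rh+) = 1.
Independent loci: 3/8 × 1 = 3/8.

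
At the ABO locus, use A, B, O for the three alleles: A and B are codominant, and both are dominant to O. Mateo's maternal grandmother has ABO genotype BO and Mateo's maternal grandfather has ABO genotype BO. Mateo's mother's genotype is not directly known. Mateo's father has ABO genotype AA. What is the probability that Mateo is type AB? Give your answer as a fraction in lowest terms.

Mateo's mother's ABO genotype from BO × BO: 1/4 BB, 1/2 BO, 1/4 OO.
Crossing each possibility with the father AA and summing P(type AB): 1/4·1 + 1/2·1/2 + 1/4·0 = 1/2.

1/2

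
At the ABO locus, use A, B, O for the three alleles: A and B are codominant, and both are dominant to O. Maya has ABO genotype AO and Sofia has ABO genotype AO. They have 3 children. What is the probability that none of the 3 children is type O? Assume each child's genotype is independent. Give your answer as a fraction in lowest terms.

27/64

ABO cross AO × AO → 1/4 O, 3/4 A.
So P(type O) = 1/4 per child.
P(not type O) = 3/4 for one child; (3/4)^3 = 27/64.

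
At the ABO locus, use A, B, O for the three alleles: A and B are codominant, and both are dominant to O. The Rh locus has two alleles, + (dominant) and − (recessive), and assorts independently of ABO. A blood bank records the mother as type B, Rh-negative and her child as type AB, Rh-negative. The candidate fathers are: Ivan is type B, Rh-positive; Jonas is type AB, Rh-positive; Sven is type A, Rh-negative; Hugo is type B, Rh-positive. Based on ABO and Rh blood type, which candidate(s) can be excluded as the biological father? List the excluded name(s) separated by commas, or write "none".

A candidate is excluded only if no genotype consistent with his phenotype could produce a type AB, Rh-negative child with a type B, Rh-negative mother.
Ivan (type B, Rh+): no genotype consistent with that phenotype can produce a type-AB Rh- child with a type-B mother.
Hugo (type B, Rh+): no genotype consistent with that phenotype can produce a type-AB Rh- child with a type-B mother.

Ivan, Hugo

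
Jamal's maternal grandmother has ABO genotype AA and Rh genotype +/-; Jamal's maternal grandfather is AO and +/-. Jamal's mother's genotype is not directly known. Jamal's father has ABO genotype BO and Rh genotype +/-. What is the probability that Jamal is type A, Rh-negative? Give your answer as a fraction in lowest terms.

3/32

Jamal's mother's ABO genotype from AA × AO: 1/2 AA, 1/2 AO.
Crossing each possibility with the father BO and summing P(type A): 1/2·1/2 + 1/2·1/4 = 3/8.
Similarly for Rh via the mother's Rh distribution: P(Rh-) = 1/4.
Independent loci: 3/8 × 1/4 = 3/32.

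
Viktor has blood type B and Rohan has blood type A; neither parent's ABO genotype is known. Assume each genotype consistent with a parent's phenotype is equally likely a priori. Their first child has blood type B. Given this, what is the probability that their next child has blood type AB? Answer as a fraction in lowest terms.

5/12

Possible genotypes: Viktor ∈ {BB, BO}; Rohan ∈ {AA, AO}.
Weight each parental genotype pair by prior × P(type-B child):
  BB × AO: posterior weight 2/3; P(next child type AB) = 1/2.
  BO × AO: posterior weight 1/3; P(next child type AB) = 1/4.
Weighted sum = 5/12.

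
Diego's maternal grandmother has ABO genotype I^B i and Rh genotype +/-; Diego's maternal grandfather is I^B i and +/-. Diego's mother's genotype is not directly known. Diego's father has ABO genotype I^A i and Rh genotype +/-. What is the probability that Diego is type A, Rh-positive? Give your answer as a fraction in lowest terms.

3/16

Diego's mother's ABO genotype from I^B i × I^B i: 1/4 I^B I^B, 1/2 I^B i, 1/4 i i.
Crossing each possibility with the father I^A i and summing P(type A): 1/4·0 + 1/2·1/4 + 1/4·1/2 = 1/4.
Similarly for Rh via the mother's Rh distribution: P(Rh+) = 3/4.
Independent loci: 1/4 × 3/4 = 3/16.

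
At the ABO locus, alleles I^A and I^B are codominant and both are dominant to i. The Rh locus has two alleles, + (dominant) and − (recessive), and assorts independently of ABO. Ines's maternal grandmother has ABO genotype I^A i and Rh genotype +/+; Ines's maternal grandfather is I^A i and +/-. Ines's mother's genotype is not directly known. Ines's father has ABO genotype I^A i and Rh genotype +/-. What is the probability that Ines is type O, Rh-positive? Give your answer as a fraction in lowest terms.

Ines's mother's ABO genotype from I^A i × I^A i: 1/4 I^A I^A, 1/2 I^A i, 1/4 i i.
Crossing each possibility with the father I^A i and summing P(type O): 1/4·0 + 1/2·1/4 + 1/4·1/2 = 1/4.
Similarly for Rh via the mother's Rh distribution: P(Rh+) = 7/8.
Independent loci: 1/4 × 7/8 = 7/32.

7/32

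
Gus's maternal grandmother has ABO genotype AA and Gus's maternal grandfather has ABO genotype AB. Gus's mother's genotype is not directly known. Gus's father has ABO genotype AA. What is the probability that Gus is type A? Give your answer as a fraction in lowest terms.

3/4

Gus's mother's ABO genotype from AA × AB: 1/2 AA, 1/2 AB.
Crossing each possibility with the father AA and summing P(type A): 1/2·1 + 1/2·1/2 = 3/4.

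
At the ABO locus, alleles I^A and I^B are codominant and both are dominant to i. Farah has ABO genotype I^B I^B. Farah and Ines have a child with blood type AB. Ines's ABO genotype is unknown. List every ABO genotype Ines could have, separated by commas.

I^A I^A, I^A I^B, I^A i

For each candidate genotype of Ines, check whether crossing it with I^B I^B can produce every observed child phenotype.
  I^A I^A → possible child types {AB} ✓
  I^A I^B → possible child types {B, AB} ✓
  I^A i → possible child types {B, AB} ✓
  I^B I^B → possible child types {B} ✗
  I^B i → possible child types {B} ✗
  i i → possible child types {B} ✗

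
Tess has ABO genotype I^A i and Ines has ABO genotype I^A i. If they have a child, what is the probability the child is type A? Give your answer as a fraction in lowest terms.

3/4

ABO cross I^A i × I^A i → offspring phenotypes: 1/4 O, 3/4 A.
So P(type A) = 3/4.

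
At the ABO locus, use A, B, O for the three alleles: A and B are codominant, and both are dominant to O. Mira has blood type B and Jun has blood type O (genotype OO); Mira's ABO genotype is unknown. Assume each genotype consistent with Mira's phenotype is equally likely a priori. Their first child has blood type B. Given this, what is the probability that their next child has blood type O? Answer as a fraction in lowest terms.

1/6

Possible genotypes: Mira ∈ {BB, BO}; Jun ∈ {OO}.
Weight each parental genotype pair by prior × P(type-B child):
  BB × OO: posterior weight 2/3; P(next child type O) = 0.
  BO × OO: posterior weight 1/3; P(next child type O) = 1/2.
Weighted sum = 1/6.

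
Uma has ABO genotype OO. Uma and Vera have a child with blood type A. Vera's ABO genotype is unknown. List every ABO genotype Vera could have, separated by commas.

For each candidate genotype of Vera, check whether crossing it with OO can produce every observed child phenotype.
  AA → possible child types {A} ✓
  AB → possible child types {A, B} ✓
  AO → possible child types {O, A} ✓
  BB → possible child types {B} ✗
  BO → possible child types {O, B} ✗
  OO → possible child types {O} ✗

AA, AB, AO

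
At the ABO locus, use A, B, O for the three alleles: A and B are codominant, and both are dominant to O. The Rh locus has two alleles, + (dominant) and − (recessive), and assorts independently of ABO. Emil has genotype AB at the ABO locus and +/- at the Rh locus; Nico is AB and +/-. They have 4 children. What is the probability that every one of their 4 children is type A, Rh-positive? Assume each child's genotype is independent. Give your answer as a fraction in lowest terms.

ABO cross AB × AB → 1/4 A, 1/4 B, 1/2 AB.
Rh cross +/- × +/- → 3/4 Rh+, 1/4 Rh-; so P(type A, Rh-positive) = 1/4 × 3/4 = 3/16 per child.
All 4 independent: (3/16)^4 = 81/65536.

81/65536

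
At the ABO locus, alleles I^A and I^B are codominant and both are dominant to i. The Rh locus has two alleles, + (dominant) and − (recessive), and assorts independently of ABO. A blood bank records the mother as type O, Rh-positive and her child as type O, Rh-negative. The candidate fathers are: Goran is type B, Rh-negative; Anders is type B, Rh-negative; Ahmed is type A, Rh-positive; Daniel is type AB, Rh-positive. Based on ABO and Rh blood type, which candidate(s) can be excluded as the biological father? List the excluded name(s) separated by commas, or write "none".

Daniel

A candidate is excluded only if no genotype consistent with his phenotype could produce a type O, Rh-negative child with a type O, Rh-positive mother.
Daniel (type AB, Rh+): no genotype consistent with that phenotype can produce a type-O Rh- child with a type-O mother.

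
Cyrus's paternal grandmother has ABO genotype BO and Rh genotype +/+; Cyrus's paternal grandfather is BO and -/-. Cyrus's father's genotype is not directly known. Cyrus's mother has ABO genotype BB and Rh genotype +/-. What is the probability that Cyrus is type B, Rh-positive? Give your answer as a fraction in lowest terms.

3/4

Cyrus's father's ABO genotype from BO × BO: 1/4 BB, 1/2 BO, 1/4 OO.
Crossing each possibility with the mother BB and summing P(type B): 1/4·1 + 1/2·1 + 1/4·1 = 1.
Similarly for Rh via the father's Rh distribution: P(Rh+) = 3/4.
Independent loci: 1 × 3/4 = 3/4.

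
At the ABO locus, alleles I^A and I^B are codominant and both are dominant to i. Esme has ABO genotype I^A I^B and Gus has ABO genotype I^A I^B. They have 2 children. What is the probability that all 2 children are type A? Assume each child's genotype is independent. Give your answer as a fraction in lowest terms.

ABO cross I^A I^B × I^A I^B → 1/4 A, 1/4 B, 1/2 AB.
So P(type A) = 1/4 per child.
All 2 independent: (1/4)^2 = 1/16.

1/16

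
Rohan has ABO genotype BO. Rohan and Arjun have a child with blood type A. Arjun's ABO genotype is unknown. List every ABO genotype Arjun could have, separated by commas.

AA, AB, AO

For each candidate genotype of Arjun, check whether crossing it with BO can produce every observed child phenotype.
  AA → possible child types {A, AB} ✓
  AB → possible child types {A, B, AB} ✓
  AO → possible child types {O, A, B, AB} ✓
  BB → possible child types {B} ✗
  BO → possible child types {O, B} ✗
  OO → possible child types {O, B} ✗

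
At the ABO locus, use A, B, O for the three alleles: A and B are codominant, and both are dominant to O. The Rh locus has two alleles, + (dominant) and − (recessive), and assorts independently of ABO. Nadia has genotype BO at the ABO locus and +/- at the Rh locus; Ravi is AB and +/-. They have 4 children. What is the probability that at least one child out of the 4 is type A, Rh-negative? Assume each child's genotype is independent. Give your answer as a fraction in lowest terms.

ABO cross BO × AB → 1/4 A, 1/2 B, 1/4 AB.
Rh cross +/- × +/- → 3/4 Rh+, 1/4 Rh-; so P(type A, Rh-negative) = 1/4 × 1/4 = 1/16 per child.
P(none) = (15/16)^4 = 50625/65536; P(at least one) = 1 − 50625/65536 = 14911/65536.

14911/65536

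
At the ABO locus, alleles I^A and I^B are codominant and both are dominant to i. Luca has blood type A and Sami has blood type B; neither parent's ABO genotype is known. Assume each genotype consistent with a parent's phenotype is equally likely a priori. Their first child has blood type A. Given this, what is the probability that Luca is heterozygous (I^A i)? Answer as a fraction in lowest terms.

Possible genotypes: Luca ∈ {I^A I^A, I^A i}; Sami ∈ {I^B I^B, I^B i}.
Weight each parental genotype pair by prior × P(type-A child):
  I^A I^A × I^B i: posterior weight 2/3.
  I^A i × I^B i: posterior weight 1/3.
Sum the posterior weight over pairs where Luca is I^A i: 1/3.

1/3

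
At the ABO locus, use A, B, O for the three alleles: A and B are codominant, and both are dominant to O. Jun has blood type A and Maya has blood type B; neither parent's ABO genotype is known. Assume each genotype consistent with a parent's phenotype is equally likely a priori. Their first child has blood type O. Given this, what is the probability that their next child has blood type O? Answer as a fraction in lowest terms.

Possible genotypes: Jun ∈ {AA, AO}; Maya ∈ {BB, BO}.
Weight each parental genotype pair by prior × P(type-O child):
  AO × BO: posterior weight 1; P(next child type O) = 1/4.
Weighted sum = 1/4.

1/4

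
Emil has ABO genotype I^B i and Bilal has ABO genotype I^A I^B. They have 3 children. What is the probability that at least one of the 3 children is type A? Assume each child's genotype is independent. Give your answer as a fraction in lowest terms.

ABO cross I^B i × I^A I^B → 1/4 A, 1/2 B, 1/4 AB.
So P(type A) = 1/4 per child.
P(none) = (3/4)^3 = 27/64; P(at least one) = 1 − 27/64 = 37/64.

37/64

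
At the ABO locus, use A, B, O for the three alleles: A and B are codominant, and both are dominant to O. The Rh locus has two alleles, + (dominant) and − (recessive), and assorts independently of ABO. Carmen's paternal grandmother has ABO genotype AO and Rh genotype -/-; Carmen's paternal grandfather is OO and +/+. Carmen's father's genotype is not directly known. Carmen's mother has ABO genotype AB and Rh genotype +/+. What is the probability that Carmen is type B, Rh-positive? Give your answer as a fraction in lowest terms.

3/8

Carmen's father's ABO genotype from AO × OO: 1/2 AO, 1/2 OO.
Crossing each possibility with the mother AB and summing P(type B): 1/2·1/4 + 1/2·1/2 = 3/8.
Similarly for Rh via the father's Rh distribution: P(Rh+) = 1.
Independent loci: 3/8 × 1 = 3/8.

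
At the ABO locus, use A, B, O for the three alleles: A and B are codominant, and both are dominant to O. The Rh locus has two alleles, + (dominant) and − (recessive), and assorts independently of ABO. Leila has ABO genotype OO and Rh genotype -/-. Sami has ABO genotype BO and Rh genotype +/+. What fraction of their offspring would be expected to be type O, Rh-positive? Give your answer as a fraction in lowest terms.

ABO cross OO × BO → offspring phenotypes: 1/2 O, 1/2 B.
Rh cross -/- × +/+ → 1 Rh+.
Independent loci: P(type O, Rh-positive) = 1/2 × 1 = 1/2.

1/2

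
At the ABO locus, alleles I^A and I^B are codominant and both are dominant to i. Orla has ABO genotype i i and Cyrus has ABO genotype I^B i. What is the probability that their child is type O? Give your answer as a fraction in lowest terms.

ABO cross i i × I^B i → offspring phenotypes: 1/2 O, 1/2 B.
So P(type O) = 1/2.

1/2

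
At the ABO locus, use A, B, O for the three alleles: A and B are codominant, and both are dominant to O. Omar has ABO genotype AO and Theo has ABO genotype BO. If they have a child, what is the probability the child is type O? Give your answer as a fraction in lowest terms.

ABO cross AO × BO → offspring phenotypes: 1/4 O, 1/4 A, 1/4 B, 1/4 AB.
So P(type O) = 1/4.

1/4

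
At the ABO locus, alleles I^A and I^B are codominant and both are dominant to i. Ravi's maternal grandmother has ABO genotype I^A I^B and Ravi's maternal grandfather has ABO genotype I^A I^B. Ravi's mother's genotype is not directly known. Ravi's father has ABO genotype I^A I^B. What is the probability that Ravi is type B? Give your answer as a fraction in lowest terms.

Ravi's mother's ABO genotype from I^A I^B × I^A I^B: 1/4 I^A I^A, 1/2 I^A I^B, 1/4 I^B I^B.
Crossing each possibility with the father I^A I^B and summing P(type B): 1/4·0 + 1/2·1/4 + 1/4·1/2 = 1/4.

1/4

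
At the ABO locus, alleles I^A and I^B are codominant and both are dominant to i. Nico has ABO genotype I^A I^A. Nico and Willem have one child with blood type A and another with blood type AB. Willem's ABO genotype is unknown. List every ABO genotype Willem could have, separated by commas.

For each candidate genotype of Willem, check whether crossing it with I^A I^A can produce every observed child phenotype.
  I^A I^A → possible child types {A} ✗
  I^A I^B → possible child types {A, AB} ✓
  I^A i → possible child types {A} ✗
  I^B I^B → possible child types {AB} ✗
  I^B i → possible child types {A, AB} ✓
  i i → possible child types {A} ✗

I^A I^B, I^B i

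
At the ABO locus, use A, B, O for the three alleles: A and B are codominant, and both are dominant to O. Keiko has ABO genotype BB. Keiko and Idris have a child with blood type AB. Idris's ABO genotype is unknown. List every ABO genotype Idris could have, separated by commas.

For each candidate genotype of Idris, check whether crossing it with BB can produce every observed child phenotype.
  AA → possible child types {AB} ✓
  AB → possible child types {B, AB} ✓
  AO → possible child types {B, AB} ✓
  BB → possible child types {B} ✗
  BO → possible child types {B} ✗
  OO → possible child types {B} ✗

AA, AB, AO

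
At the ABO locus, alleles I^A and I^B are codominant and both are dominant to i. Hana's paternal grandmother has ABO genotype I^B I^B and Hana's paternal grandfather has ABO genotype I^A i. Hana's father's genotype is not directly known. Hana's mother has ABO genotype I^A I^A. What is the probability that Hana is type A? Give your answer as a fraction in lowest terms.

1/2

Hana's father's ABO genotype from I^B I^B × I^A i: 1/2 I^A I^B, 1/2 I^B i.
Crossing each possibility with the mother I^A I^A and summing P(type A): 1/2·1/2 + 1/2·1/2 = 1/2.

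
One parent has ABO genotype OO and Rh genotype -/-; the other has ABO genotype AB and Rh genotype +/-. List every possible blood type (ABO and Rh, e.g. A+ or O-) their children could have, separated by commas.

Gametes from OO × AB give offspring ABO genotypes AO, BO, i.e. phenotypes A, B.
Rh cross -/- × +/- → phenotypes Rh+, Rh-.
Combining independently: A+, A-, B+, B-.

A+, A-, B+, B-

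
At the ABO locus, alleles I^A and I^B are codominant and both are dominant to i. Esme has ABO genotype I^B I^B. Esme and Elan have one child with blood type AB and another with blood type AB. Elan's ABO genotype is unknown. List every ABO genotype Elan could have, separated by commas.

For each candidate genotype of Elan, check whether crossing it with I^B I^B can produce every observed child phenotype.
  I^A I^A → possible child types {AB} ✓
  I^A I^B → possible child types {B, AB} ✓
  I^A i → possible child types {B, AB} ✓
  I^B I^B → possible child types {B} ✗
  I^B i → possible child types {B} ✗
  i i → possible child types {B} ✗

I^A I^A, I^A I^B, I^A i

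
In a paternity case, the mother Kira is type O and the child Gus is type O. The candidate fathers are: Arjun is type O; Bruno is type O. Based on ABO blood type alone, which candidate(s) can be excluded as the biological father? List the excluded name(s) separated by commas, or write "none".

A candidate is excluded only if no genotype consistent with his phenotype could produce a type O child with a type O mother.
Every candidate has at least one consistent genotype combination, so none can be excluded.

none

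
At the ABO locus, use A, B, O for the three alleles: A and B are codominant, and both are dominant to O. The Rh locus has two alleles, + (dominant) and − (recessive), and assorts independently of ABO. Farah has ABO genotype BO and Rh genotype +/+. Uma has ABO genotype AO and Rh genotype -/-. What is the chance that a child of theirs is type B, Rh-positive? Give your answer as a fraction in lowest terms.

ABO cross BO × AO → offspring phenotypes: 1/4 O, 1/4 A, 1/4 B, 1/4 AB.
Rh cross +/+ × -/- → 1 Rh+.
Independent loci: P(type B, Rh-positive) = 1/4 × 1 = 1/4.

1/4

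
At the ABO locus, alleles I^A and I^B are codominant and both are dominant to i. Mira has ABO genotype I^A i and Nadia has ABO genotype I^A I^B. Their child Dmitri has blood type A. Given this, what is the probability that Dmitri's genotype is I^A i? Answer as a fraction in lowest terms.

Cross I^A i × I^A I^B → 1/4 I^A I^A, 1/4 I^A I^B, 1/4 I^A i, 1/4 I^B i.
Type-A genotypes among offspring: I^A I^A (1/4), I^A i (1/4); total 1/2.
P(I^A i | type A) = (1/4) / (1/2) = 1/2.

1/2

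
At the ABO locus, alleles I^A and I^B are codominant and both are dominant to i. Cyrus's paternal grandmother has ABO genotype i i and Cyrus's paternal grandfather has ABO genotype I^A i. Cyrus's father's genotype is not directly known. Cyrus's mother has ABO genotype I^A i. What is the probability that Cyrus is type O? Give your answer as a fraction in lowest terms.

Cyrus's father's ABO genotype from i i × I^A i: 1/2 I^A i, 1/2 i i.
Crossing each possibility with the mother I^A i and summing P(type O): 1/2·1/4 + 1/2·1/2 = 3/8.

3/8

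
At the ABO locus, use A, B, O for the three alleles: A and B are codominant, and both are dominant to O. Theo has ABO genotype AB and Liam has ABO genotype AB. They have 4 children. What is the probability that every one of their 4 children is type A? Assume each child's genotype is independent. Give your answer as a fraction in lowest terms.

1/256

ABO cross AB × AB → 1/4 A, 1/4 B, 1/2 AB.
So P(type A) = 1/4 per child.
All 4 independent: (1/4)^4 = 1/256.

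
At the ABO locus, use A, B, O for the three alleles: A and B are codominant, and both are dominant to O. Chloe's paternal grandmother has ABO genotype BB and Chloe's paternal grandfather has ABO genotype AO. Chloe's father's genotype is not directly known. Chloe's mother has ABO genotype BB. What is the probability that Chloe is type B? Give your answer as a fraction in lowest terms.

Chloe's father's ABO genotype from BB × AO: 1/2 AB, 1/2 BO.
Crossing each possibility with the mother BB and summing P(type B): 1/2·1/2 + 1/2·1 = 3/4.

3/4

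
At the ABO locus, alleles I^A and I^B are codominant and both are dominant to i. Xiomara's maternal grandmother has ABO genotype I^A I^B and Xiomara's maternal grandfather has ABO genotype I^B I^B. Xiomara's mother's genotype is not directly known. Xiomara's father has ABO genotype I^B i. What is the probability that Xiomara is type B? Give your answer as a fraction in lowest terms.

3/4

Xiomara's mother's ABO genotype from I^A I^B × I^B I^B: 1/2 I^A I^B, 1/2 I^B I^B.
Crossing each possibility with the father I^B i and summing P(type B): 1/2·1/2 + 1/2·1 = 3/4.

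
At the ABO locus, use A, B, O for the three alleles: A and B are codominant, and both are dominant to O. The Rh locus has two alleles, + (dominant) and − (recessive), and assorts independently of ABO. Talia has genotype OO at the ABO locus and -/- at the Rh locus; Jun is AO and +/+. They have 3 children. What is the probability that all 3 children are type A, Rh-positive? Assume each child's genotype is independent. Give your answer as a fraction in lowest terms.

1/8

ABO cross OO × AO → 1/2 O, 1/2 A.
Rh cross -/- × +/+ → 1 Rh+; so P(type A, Rh-positive) = 1/2 × 1 = 1/2 per child.
All 3 independent: (1/2)^3 = 1/8.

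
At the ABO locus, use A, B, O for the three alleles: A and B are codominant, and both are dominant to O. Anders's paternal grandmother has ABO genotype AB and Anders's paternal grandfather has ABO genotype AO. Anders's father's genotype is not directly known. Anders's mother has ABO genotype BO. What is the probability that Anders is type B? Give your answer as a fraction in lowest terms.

3/8

Anders's father's ABO genotype from AB × AO: 1/4 AA, 1/4 AB, 1/4 AO, 1/4 BO.
Crossing each possibility with the mother BO and summing P(type B): 1/4·0 + 1/4·1/2 + 1/4·1/4 + 1/4·3/4 = 3/8.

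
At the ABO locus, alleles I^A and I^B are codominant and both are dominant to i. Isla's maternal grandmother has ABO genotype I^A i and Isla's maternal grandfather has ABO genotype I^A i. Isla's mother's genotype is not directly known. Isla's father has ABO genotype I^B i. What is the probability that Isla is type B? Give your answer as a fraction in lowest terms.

Isla's mother's ABO genotype from I^A i × I^A i: 1/4 I^A I^A, 1/2 I^A i, 1/4 i i.
Crossing each possibility with the father I^B i and summing P(type B): 1/4·0 + 1/2·1/4 + 1/4·1/2 = 1/4.

1/4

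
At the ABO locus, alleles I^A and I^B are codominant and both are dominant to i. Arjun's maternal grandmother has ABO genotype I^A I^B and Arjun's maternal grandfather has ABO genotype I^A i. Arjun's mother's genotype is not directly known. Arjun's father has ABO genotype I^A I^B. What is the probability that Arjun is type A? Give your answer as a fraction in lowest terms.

3/8

Arjun's mother's ABO genotype from I^A I^B × I^A i: 1/4 I^A I^A, 1/4 I^A I^B, 1/4 I^A i, 1/4 I^B i.
Crossing each possibility with the father I^A I^B and summing P(type A): 1/4·1/2 + 1/4·1/4 + 1/4·1/2 + 1/4·1/4 = 3/8.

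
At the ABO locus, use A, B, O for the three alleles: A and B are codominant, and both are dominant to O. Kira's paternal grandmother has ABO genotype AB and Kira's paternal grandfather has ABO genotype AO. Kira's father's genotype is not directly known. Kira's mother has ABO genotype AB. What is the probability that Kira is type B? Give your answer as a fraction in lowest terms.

1/4

Kira's father's ABO genotype from AB × AO: 1/4 AA, 1/4 AB, 1/4 AO, 1/4 BO.
Crossing each possibility with the mother AB and summing P(type B): 1/4·0 + 1/4·1/4 + 1/4·1/4 + 1/4·1/2 = 1/4.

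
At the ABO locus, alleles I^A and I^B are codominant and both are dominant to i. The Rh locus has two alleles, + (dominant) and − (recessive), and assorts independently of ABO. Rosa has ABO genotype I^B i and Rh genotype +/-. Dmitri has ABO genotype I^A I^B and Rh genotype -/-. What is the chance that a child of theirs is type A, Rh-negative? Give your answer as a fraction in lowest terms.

1/8

ABO cross I^B i × I^A I^B → offspring phenotypes: 1/4 A, 1/2 B, 1/4 AB.
Rh cross +/- × -/- → 1/2 Rh+, 1/2 Rh-.
Independent loci: P(type A, Rh-negative) = 1/4 × 1/2 = 1/8.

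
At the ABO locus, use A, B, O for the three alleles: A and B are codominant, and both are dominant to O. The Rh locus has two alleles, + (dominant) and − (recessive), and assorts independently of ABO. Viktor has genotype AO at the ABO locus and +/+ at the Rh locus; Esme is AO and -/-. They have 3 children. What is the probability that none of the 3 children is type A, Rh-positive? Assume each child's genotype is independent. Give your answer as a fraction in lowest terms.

1/64

ABO cross AO × AO → 1/4 O, 3/4 A.
Rh cross +/+ × -/- → 1 Rh+; so P(type A, Rh-positive) = 3/4 × 1 = 3/4 per child.
P(not type A, Rh-positive) = 1/4 for one child; (1/4)^3 = 1/64.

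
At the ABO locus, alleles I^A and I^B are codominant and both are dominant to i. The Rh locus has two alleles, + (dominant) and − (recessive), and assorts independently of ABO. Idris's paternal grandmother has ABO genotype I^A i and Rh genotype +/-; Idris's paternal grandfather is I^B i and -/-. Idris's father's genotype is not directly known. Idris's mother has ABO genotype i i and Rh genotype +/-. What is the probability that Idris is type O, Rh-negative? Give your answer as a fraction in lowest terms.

Idris's father's ABO genotype from I^A i × I^B i: 1/4 I^A I^B, 1/4 I^A i, 1/4 I^B i, 1/4 i i.
Crossing each possibility with the mother i i and summing P(type O): 1/4·0 + 1/4·1/2 + 1/4·1/2 + 1/4·1 = 1/2.
Similarly for Rh via the father's Rh distribution: P(Rh-) = 3/8.
Independent loci: 1/2 × 3/8 = 3/16.

3/16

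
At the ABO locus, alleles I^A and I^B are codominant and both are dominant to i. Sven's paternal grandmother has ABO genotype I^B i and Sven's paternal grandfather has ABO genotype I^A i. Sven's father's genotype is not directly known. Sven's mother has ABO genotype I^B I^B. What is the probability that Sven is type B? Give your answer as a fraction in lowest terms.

3/4

Sven's father's ABO genotype from I^B i × I^A i: 1/4 I^A I^B, 1/4 I^A i, 1/4 I^B i, 1/4 i i.
Crossing each possibility with the mother I^B I^B and summing P(type B): 1/4·1/2 + 1/4·1/2 + 1/4·1 + 1/4·1 = 3/4.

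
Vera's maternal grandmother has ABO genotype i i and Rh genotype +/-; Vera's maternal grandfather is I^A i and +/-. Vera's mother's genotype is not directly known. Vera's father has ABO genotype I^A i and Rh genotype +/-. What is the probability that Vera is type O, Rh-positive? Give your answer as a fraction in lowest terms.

Vera's mother's ABO genotype from i i × I^A i: 1/2 I^A i, 1/2 i i.
Crossing each possibility with the father I^A i and summing P(type O): 1/2·1/4 + 1/2·1/2 = 3/8.
Similarly for Rh via the mother's Rh distribution: P(Rh+) = 3/4.
Independent loci: 3/8 × 3/4 = 9/32.

9/32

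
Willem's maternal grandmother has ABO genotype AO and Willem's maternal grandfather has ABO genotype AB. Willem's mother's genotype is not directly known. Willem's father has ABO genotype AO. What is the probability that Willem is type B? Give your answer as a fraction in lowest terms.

1/8

Willem's mother's ABO genotype from AO × AB: 1/4 AA, 1/4 AB, 1/4 AO, 1/4 BO.
Crossing each possibility with the father AO and summing P(type B): 1/4·0 + 1/4·1/4 + 1/4·0 + 1/4·1/4 = 1/8.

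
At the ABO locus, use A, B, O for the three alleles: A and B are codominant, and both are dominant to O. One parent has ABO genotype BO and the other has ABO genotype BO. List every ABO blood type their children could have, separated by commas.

Gametes from BO × BO give offspring ABO genotypes BB, BO, OO, i.e. phenotypes O, B.

O, B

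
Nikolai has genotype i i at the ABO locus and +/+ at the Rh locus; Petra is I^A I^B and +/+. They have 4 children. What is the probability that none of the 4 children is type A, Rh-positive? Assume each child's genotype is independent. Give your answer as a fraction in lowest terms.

ABO cross i i × I^A I^B → 1/2 A, 1/2 B.
Rh cross +/+ × +/+ → 1 Rh+; so P(type A, Rh-positive) = 1/2 × 1 = 1/2 per child.
P(not type A, Rh-positive) = 1/2 for one child; (1/2)^4 = 1/16.

1/16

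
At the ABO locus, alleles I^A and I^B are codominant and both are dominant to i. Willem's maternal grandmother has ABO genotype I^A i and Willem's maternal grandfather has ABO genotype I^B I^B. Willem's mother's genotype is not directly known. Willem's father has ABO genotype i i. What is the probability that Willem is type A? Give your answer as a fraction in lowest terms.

1/4

Willem's mother's ABO genotype from I^A i × I^B I^B: 1/2 I^A I^B, 1/2 I^B i.
Crossing each possibility with the father i i and summing P(type A): 1/2·1/2 + 1/2·0 = 1/4.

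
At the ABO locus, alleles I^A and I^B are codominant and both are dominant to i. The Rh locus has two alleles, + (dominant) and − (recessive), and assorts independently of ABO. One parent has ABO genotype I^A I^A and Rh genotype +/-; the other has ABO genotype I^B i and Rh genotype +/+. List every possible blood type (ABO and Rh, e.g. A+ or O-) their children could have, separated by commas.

A+, AB+

Gametes from I^A I^A × I^B i give offspring ABO genotypes I^A I^B, I^A i, i.e. phenotypes A, AB.
Rh cross +/- × +/+ → phenotypes Rh+.
Combining independently: A+, AB+.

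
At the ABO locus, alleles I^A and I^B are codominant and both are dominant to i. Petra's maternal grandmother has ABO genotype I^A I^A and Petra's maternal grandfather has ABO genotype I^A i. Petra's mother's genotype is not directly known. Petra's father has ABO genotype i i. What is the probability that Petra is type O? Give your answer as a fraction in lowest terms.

1/4

Petra's mother's ABO genotype from I^A I^A × I^A i: 1/2 I^A I^A, 1/2 I^A i.
Crossing each possibility with the father i i and summing P(type O): 1/2·0 + 1/2·1/2 = 1/4.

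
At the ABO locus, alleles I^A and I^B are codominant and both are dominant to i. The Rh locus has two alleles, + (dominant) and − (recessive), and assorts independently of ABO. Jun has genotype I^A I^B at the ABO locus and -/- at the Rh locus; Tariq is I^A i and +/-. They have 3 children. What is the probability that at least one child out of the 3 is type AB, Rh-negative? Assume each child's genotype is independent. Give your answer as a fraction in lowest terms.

169/512

ABO cross I^A I^B × I^A i → 1/2 A, 1/4 B, 1/4 AB.
Rh cross -/- × +/- → 1/2 Rh+, 1/2 Rh-; so P(type AB, Rh-negative) = 1/4 × 1/2 = 1/8 per child.
P(none) = (7/8)^3 = 343/512; P(at least one) = 1 − 343/512 = 169/512.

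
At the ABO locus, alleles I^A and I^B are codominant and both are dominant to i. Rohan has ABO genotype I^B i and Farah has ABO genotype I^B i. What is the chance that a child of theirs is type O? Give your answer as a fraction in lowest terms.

ABO cross I^B i × I^B i → offspring phenotypes: 1/4 O, 3/4 B.
So P(type O) = 1/4.

1/4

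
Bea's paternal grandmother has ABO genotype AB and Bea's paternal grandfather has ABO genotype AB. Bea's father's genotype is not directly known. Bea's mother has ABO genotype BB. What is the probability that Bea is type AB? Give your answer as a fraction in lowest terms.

Bea's father's ABO genotype from AB × AB: 1/4 AA, 1/2 AB, 1/4 BB.
Crossing each possibility with the mother BB and summing P(type AB): 1/4·1 + 1/2·1/2 + 1/4·0 = 1/2.

1/2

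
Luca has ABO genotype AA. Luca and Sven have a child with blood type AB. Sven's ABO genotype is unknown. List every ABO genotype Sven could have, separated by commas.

AB, BB, BO

For each candidate genotype of Sven, check whether crossing it with AA can produce every observed child phenotype.
  AA → possible child types {A} ✗
  AB → possible child types {A, AB} ✓
  AO → possible child types {A} ✗
  BB → possible child types {AB} ✓
  BO → possible child types {A, AB} ✓
  OO → possible child types {A} ✗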